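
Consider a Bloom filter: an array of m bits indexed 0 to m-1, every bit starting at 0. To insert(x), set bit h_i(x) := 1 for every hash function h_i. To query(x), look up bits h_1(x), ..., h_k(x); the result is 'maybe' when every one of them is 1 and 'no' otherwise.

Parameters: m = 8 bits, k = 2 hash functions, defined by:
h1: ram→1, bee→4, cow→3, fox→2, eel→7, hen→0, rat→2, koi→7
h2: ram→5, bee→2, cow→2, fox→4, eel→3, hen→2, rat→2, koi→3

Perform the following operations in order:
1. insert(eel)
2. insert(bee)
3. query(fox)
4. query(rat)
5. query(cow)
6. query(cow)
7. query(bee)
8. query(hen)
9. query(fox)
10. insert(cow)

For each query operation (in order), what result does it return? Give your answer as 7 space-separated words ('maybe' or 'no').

Start: bits=00000000
Op 1: insert eel -> sets bits 3 7 -> bits=00010001
Op 2: insert bee -> sets bits 2 4 -> bits=00111001
Op 3: query fox -> checks bit2=1, bit4=1 (all 1) -> maybe
Op 4: query rat -> checks bit2=1 (all 1) -> maybe
Op 5: query cow -> checks bit2=1, bit3=1 (all 1) -> maybe
Op 6: query cow -> checks bit2=1, bit3=1 (all 1) -> maybe
Op 7: query bee -> checks bit2=1, bit4=1 (all 1) -> maybe
Op 8: query hen -> checks bit0=0, bit2=1 (has a 0) -> no
Op 9: query fox -> checks bit2=1, bit4=1 (all 1) -> maybe
Op 10: insert cow -> sets bits 2 3 -> bits=00111001
Query results in order: maybe maybe maybe maybe maybe no maybe

Answer: maybe maybe maybe maybe maybe no maybe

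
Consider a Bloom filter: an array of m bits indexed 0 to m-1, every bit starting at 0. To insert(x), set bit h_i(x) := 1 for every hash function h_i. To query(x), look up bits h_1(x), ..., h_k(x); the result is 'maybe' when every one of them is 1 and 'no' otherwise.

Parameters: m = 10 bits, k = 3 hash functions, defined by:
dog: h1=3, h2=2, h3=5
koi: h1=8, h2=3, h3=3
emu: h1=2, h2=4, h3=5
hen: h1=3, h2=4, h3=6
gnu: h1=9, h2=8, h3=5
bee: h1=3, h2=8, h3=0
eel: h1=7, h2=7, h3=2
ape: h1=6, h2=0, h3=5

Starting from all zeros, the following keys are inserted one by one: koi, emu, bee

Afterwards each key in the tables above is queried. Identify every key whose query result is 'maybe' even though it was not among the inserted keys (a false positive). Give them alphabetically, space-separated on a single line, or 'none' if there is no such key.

Answer: dog

Derivation:
Start: bits=0000000000
After insert 'koi': sets bits 3 8 -> bits=0001000010
After insert 'emu': sets bits 2 4 5 -> bits=0011110010
After insert 'bee': sets bits 0 3 8 -> bits=1011110010
Not inserted: ape dog eel gnu hen — query each against bits=1011110010:
query ape: checks bit0=1, bit5=1, bit6=0 (has a 0) -> no => not a false positive
query dog: checks bit2=1, bit3=1, bit5=1 (all 1) -> maybe => FALSE POSITIVE
query eel: checks bit2=1, bit7=0 (has a 0) -> no => not a false positive
query gnu: checks bit5=1, bit8=1, bit9=0 (has a 0) -> no => not a false positive
query hen: checks bit3=1, bit4=1, bit6=0 (has a 0) -> no => not a false positive
False positives (alphabetical): dog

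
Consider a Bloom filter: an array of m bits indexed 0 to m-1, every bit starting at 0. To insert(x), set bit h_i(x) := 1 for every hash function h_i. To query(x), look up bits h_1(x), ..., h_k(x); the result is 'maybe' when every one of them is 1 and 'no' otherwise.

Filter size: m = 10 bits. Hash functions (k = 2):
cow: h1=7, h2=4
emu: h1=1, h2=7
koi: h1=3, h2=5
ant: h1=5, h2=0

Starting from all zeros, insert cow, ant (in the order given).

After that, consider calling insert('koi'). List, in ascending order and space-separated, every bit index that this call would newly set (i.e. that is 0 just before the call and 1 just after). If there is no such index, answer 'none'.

Start: bits=0000000000
After insert 'cow': sets bits 4 7 -> bits=0000100100
After insert 'ant': sets bits 0 5 -> bits=1000110100
insert 'koi' would touch bits 3 5; currently bit3=0, bit5=1
Bits that are 0 among those (would change 0->1): 3

Answer: 3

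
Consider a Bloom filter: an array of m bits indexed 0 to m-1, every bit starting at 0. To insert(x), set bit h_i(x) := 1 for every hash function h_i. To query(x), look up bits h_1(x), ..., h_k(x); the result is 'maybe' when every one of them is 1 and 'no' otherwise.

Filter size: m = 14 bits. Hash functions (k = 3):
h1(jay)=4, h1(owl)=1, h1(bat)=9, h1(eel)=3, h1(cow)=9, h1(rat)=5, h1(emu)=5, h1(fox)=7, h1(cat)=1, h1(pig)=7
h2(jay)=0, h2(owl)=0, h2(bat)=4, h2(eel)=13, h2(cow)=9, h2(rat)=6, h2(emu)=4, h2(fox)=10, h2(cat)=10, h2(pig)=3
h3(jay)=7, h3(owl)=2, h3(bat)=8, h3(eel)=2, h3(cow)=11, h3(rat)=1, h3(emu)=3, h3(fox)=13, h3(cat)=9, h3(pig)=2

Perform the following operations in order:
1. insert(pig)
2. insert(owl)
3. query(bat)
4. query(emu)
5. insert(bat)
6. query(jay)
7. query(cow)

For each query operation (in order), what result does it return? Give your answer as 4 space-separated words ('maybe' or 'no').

Start: bits=00000000000000
Op 1: insert pig -> sets bits 2 3 7 -> bits=00110001000000
Op 2: insert owl -> sets bits 0 1 2 -> bits=11110001000000
Op 3: query bat -> checks bit4=0, bit8=0, bit9=0 (has a 0) -> no
Op 4: query emu -> checks bit3=1, bit4=0, bit5=0 (has a 0) -> no
Op 5: insert bat -> sets bits 4 8 9 -> bits=11111001110000
Op 6: query jay -> checks bit0=1, bit4=1, bit7=1 (all 1) -> maybe
Op 7: query cow -> checks bit9=1, bit11=0 (has a 0) -> no
Query results in order: no no maybe no

Answer: no no maybe no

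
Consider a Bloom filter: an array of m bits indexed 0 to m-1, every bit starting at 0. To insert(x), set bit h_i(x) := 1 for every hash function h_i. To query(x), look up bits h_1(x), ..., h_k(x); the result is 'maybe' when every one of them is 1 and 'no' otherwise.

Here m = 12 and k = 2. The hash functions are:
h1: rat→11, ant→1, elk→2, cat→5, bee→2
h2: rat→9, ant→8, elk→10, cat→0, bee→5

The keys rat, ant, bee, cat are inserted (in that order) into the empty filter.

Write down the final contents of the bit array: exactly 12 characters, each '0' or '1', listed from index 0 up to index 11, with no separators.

Answer: 111001001101

Derivation:
Start: bits=000000000000
After insert 'rat': sets bits 9 11 -> bits=000000000101
After insert 'ant': sets bits 1 8 -> bits=010000001101
After insert 'bee': sets bits 2 5 -> bits=011001001101
After insert 'cat': sets bits 0 5 -> bits=111001001101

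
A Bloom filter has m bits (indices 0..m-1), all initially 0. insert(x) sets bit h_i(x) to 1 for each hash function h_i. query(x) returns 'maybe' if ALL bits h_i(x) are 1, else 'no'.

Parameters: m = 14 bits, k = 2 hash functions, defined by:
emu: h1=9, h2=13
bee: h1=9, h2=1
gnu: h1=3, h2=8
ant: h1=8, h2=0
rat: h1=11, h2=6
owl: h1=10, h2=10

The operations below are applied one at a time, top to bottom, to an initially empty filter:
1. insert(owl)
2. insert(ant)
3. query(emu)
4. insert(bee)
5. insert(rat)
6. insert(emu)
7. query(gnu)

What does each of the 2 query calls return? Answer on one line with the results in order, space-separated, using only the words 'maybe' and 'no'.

Answer: no no

Derivation:
Start: bits=00000000000000
Op 1: insert owl -> sets bits 10 -> bits=00000000001000
Op 2: insert ant -> sets bits 0 8 -> bits=10000000101000
Op 3: query emu -> checks bit9=0, bit13=0 (has a 0) -> no
Op 4: insert bee -> sets bits 1 9 -> bits=11000000111000
Op 5: insert rat -> sets bits 6 11 -> bits=11000010111100
Op 6: insert emu -> sets bits 9 13 -> bits=11000010111101
Op 7: query gnu -> checks bit3=0, bit8=1 (has a 0) -> no
Query results in order: no no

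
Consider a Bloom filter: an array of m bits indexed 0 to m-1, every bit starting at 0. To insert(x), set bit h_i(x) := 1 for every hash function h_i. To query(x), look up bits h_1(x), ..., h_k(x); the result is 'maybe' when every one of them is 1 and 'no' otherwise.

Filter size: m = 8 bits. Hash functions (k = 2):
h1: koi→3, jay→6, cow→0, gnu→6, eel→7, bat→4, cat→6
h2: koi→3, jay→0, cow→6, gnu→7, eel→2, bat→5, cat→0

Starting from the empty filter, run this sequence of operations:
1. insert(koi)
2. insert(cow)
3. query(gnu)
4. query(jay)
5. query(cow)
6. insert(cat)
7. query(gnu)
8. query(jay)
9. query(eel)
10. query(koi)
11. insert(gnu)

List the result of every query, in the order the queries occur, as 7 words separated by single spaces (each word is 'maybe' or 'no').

Answer: no maybe maybe no maybe no maybe

Derivation:
Start: bits=00000000
Op 1: insert koi -> sets bits 3 -> bits=00010000
Op 2: insert cow -> sets bits 0 6 -> bits=10010010
Op 3: query gnu -> checks bit6=1, bit7=0 (has a 0) -> no
Op 4: query jay -> checks bit0=1, bit6=1 (all 1) -> maybe
Op 5: query cow -> checks bit0=1, bit6=1 (all 1) -> maybe
Op 6: insert cat -> sets bits 0 6 -> bits=10010010
Op 7: query gnu -> checks bit6=1, bit7=0 (has a 0) -> no
Op 8: query jay -> checks bit0=1, bit6=1 (all 1) -> maybe
Op 9: query eel -> checks bit2=0, bit7=0 (has a 0) -> no
Op 10: query koi -> checks bit3=1 (all 1) -> maybe
Op 11: insert gnu -> sets bits 6 7 -> bits=10010011
Query results in order: no maybe maybe no maybe no maybe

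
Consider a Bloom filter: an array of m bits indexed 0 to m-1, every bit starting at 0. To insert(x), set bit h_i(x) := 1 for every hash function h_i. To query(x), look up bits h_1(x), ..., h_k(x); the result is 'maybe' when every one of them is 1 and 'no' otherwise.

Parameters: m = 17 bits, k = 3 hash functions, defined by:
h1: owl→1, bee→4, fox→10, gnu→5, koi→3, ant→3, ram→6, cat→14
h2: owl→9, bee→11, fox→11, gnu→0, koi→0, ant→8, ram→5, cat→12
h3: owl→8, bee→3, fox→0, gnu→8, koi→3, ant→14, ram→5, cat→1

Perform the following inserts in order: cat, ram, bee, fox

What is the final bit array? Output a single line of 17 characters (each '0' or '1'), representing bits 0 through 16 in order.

Start: bits=00000000000000000
After insert 'cat': sets bits 1 12 14 -> bits=01000000000010100
After insert 'ram': sets bits 5 6 -> bits=01000110000010100
After insert 'bee': sets bits 3 4 11 -> bits=01011110000110100
After insert 'fox': sets bits 0 10 11 -> bits=11011110001110100

Answer: 11011110001110100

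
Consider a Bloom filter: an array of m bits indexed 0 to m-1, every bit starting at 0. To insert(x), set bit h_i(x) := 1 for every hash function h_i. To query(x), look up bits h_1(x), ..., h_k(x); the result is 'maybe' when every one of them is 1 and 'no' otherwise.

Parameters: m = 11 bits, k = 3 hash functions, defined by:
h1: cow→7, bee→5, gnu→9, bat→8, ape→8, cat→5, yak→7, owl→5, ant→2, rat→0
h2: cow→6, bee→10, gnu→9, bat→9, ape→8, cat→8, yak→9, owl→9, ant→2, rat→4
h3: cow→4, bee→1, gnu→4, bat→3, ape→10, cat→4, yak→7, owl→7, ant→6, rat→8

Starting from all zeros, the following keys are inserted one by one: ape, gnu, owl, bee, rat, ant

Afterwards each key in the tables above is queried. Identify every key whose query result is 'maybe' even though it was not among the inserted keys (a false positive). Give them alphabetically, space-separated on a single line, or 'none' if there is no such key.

Answer: cat cow yak

Derivation:
Start: bits=00000000000
After insert 'ape': sets bits 8 10 -> bits=00000000101
After insert 'gnu': sets bits 4 9 -> bits=00001000111
After insert 'owl': sets bits 5 7 9 -> bits=00001101111
After insert 'bee': sets bits 1 5 10 -> bits=01001101111
After insert 'rat': sets bits 0 4 8 -> bits=11001101111
After insert 'ant': sets bits 2 6 -> bits=11101111111
Not inserted: bat cat cow yak — query each against bits=11101111111:
query bat: checks bit3=0, bit8=1, bit9=1 (has a 0) -> no => not a false positive
query cat: checks bit4=1, bit5=1, bit8=1 (all 1) -> maybe => FALSE POSITIVE
query cow: checks bit4=1, bit6=1, bit7=1 (all 1) -> maybe => FALSE POSITIVE
query yak: checks bit7=1, bit9=1 (all 1) -> maybe => FALSE POSITIVE
False positives (alphabetical): cat cow yak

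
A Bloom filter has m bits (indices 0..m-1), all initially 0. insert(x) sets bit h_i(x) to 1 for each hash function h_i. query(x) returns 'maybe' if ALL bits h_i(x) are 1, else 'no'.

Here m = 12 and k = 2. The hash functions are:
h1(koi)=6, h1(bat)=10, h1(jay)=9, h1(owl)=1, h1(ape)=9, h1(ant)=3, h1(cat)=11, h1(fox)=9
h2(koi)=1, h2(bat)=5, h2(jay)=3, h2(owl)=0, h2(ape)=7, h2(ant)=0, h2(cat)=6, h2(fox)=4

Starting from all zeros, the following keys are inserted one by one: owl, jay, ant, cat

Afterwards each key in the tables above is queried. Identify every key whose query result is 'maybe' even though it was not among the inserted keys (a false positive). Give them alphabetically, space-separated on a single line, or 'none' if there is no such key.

Answer: koi

Derivation:
Start: bits=000000000000
After insert 'owl': sets bits 0 1 -> bits=110000000000
After insert 'jay': sets bits 3 9 -> bits=110100000100
After insert 'ant': sets bits 0 3 -> bits=110100000100
After insert 'cat': sets bits 6 11 -> bits=110100100101
Not inserted: ape bat fox koi — query each against bits=110100100101:
query ape: checks bit7=0, bit9=1 (has a 0) -> no => not a false positive
query bat: checks bit5=0, bit10=0 (has a 0) -> no => not a false positive
query fox: checks bit4=0, bit9=1 (has a 0) -> no => not a false positive
query koi: checks bit1=1, bit6=1 (all 1) -> maybe => FALSE POSITIVE
False positives (alphabetical): koi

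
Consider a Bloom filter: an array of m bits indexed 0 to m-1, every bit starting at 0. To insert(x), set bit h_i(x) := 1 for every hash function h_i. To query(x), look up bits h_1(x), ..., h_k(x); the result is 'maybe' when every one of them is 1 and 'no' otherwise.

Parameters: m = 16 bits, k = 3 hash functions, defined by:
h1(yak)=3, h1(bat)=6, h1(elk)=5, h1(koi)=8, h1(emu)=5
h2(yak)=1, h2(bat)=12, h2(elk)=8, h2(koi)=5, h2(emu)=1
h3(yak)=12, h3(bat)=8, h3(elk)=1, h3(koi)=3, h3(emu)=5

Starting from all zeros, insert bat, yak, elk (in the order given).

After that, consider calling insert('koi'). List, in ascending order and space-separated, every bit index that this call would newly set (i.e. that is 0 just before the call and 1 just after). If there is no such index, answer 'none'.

Start: bits=0000000000000000
After insert 'bat': sets bits 6 8 12 -> bits=0000001010001000
After insert 'yak': sets bits 1 3 12 -> bits=0101001010001000
After insert 'elk': sets bits 1 5 8 -> bits=0101011010001000
insert 'koi' would touch bits 3 5 8; currently bit3=1, bit5=1, bit8=1
Bits that are 0 among those (would change 0->1): none

Answer: none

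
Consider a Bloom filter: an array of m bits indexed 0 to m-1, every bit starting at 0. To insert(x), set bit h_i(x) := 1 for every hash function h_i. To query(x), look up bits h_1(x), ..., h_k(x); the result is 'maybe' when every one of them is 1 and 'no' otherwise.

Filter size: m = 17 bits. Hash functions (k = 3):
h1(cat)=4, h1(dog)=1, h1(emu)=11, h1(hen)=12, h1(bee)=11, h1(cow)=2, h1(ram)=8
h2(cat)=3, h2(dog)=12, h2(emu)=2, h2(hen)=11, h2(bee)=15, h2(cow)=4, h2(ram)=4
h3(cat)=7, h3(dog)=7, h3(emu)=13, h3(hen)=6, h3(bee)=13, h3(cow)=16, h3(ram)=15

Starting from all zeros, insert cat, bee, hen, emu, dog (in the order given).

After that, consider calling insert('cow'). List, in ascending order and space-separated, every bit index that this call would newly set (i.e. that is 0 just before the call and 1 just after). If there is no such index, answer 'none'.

Start: bits=00000000000000000
After insert 'cat': sets bits 3 4 7 -> bits=00011001000000000
After insert 'bee': sets bits 11 13 15 -> bits=00011001000101010
After insert 'hen': sets bits 6 11 12 -> bits=00011011000111010
After insert 'emu': sets bits 2 11 13 -> bits=00111011000111010
After insert 'dog': sets bits 1 7 12 -> bits=01111011000111010
insert 'cow' would touch bits 2 4 16; currently bit2=1, bit4=1, bit16=0
Bits that are 0 among those (would change 0->1): 16

Answer: 16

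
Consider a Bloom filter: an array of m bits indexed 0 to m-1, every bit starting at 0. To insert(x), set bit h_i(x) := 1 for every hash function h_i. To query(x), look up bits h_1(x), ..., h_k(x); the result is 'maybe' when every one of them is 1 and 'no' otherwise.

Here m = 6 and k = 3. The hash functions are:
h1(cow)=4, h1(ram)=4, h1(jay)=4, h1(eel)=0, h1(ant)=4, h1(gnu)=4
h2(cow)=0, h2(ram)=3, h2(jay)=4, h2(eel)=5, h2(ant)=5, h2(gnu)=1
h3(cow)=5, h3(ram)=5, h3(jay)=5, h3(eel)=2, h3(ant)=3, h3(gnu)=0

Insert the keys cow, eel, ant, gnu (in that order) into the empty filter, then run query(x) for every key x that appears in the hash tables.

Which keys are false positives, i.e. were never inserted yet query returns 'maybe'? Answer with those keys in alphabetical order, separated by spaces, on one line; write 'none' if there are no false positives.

Start: bits=000000
After insert 'cow': sets bits 0 4 5 -> bits=100011
After insert 'eel': sets bits 0 2 5 -> bits=101011
After insert 'ant': sets bits 3 4 5 -> bits=101111
After insert 'gnu': sets bits 0 1 4 -> bits=111111
Not inserted: jay ram — query each against bits=111111:
query jay: checks bit4=1, bit5=1 (all 1) -> maybe => FALSE POSITIVE
query ram: checks bit3=1, bit4=1, bit5=1 (all 1) -> maybe => FALSE POSITIVE
False positives (alphabetical): jay ram

Answer: jay ram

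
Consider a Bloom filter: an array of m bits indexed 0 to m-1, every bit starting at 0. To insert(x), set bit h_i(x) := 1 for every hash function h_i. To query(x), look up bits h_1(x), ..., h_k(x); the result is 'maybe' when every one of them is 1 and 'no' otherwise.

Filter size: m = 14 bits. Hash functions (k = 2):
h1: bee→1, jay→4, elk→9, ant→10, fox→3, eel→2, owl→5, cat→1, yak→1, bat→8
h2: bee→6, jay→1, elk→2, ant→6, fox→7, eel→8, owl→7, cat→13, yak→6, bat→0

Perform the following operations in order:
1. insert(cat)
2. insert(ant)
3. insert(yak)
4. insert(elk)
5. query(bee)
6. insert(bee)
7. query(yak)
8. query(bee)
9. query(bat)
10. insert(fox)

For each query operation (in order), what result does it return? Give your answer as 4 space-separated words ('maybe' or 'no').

Start: bits=00000000000000
Op 1: insert cat -> sets bits 1 13 -> bits=01000000000001
Op 2: insert ant -> sets bits 6 10 -> bits=01000010001001
Op 3: insert yak -> sets bits 1 6 -> bits=01000010001001
Op 4: insert elk -> sets bits 2 9 -> bits=01100010011001
Op 5: query bee -> checks bit1=1, bit6=1 (all 1) -> maybe
Op 6: insert bee -> sets bits 1 6 -> bits=01100010011001
Op 7: query yak -> checks bit1=1, bit6=1 (all 1) -> maybe
Op 8: query bee -> checks bit1=1, bit6=1 (all 1) -> maybe
Op 9: query bat -> checks bit0=0, bit8=0 (has a 0) -> no
Op 10: insert fox -> sets bits 3 7 -> bits=01110011011001
Query results in order: maybe maybe maybe no

Answer: maybe maybe maybe no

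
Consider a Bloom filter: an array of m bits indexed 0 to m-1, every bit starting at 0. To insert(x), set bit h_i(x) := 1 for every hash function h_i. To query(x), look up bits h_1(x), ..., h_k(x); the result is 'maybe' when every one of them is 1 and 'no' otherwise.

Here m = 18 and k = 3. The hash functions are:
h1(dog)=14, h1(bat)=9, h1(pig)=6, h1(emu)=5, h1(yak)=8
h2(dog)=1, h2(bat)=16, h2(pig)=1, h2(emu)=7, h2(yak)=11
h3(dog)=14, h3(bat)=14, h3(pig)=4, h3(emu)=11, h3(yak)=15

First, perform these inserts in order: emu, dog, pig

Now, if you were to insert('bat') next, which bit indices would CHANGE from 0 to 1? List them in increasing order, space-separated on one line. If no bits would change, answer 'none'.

Answer: 9 16

Derivation:
Start: bits=000000000000000000
After insert 'emu': sets bits 5 7 11 -> bits=000001010001000000
After insert 'dog': sets bits 1 14 -> bits=010001010001001000
After insert 'pig': sets bits 1 4 6 -> bits=010011110001001000
insert 'bat' would touch bits 9 14 16; currently bit9=0, bit14=1, bit16=0
Bits that are 0 among those (would change 0->1): 9 16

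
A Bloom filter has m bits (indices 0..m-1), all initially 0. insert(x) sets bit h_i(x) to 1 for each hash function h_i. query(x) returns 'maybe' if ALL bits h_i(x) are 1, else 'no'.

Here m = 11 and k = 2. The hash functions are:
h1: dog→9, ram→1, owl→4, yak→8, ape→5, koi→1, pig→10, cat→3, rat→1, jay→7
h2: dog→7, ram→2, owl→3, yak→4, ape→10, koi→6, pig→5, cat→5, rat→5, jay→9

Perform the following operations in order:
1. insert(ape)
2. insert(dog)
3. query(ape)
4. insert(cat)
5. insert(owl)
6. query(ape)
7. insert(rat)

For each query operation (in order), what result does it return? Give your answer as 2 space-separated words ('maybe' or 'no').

Answer: maybe maybe

Derivation:
Start: bits=00000000000
Op 1: insert ape -> sets bits 5 10 -> bits=00000100001
Op 2: insert dog -> sets bits 7 9 -> bits=00000101011
Op 3: query ape -> checks bit5=1, bit10=1 (all 1) -> maybe
Op 4: insert cat -> sets bits 3 5 -> bits=00010101011
Op 5: insert owl -> sets bits 3 4 -> bits=00011101011
Op 6: query ape -> checks bit5=1, bit10=1 (all 1) -> maybe
Op 7: insert rat -> sets bits 1 5 -> bits=01011101011
Query results in order: maybe maybe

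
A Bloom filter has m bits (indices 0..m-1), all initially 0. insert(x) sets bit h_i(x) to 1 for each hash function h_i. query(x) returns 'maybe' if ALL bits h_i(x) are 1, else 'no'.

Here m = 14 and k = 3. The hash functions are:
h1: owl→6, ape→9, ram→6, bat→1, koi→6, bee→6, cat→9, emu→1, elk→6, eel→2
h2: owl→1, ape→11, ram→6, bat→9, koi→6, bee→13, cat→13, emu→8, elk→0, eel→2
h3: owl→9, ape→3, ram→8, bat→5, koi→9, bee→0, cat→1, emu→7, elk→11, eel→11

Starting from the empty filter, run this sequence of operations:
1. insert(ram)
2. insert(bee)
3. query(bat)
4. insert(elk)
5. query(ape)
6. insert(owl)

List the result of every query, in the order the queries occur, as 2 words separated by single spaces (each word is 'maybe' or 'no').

Start: bits=00000000000000
Op 1: insert ram -> sets bits 6 8 -> bits=00000010100000
Op 2: insert bee -> sets bits 0 6 13 -> bits=10000010100001
Op 3: query bat -> checks bit1=0, bit5=0, bit9=0 (has a 0) -> no
Op 4: insert elk -> sets bits 0 6 11 -> bits=10000010100101
Op 5: query ape -> checks bit3=0, bit9=0, bit11=1 (has a 0) -> no
Op 6: insert owl -> sets bits 1 6 9 -> bits=11000010110101
Query results in order: no no

Answer: no no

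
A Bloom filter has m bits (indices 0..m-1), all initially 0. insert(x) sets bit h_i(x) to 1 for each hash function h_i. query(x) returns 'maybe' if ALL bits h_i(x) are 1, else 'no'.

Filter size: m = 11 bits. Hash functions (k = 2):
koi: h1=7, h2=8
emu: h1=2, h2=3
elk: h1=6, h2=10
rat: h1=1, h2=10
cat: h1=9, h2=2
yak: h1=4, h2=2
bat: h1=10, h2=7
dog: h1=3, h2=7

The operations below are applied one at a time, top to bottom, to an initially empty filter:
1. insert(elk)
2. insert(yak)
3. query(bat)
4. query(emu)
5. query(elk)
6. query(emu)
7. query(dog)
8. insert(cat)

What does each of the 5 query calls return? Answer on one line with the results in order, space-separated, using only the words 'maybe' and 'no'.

Answer: no no maybe no no

Derivation:
Start: bits=00000000000
Op 1: insert elk -> sets bits 6 10 -> bits=00000010001
Op 2: insert yak -> sets bits 2 4 -> bits=00101010001
Op 3: query bat -> checks bit7=0, bit10=1 (has a 0) -> no
Op 4: query emu -> checks bit2=1, bit3=0 (has a 0) -> no
Op 5: query elk -> checks bit6=1, bit10=1 (all 1) -> maybe
Op 6: query emu -> checks bit2=1, bit3=0 (has a 0) -> no
Op 7: query dog -> checks bit3=0, bit7=0 (has a 0) -> no
Op 8: insert cat -> sets bits 2 9 -> bits=00101010011
Query results in order: no no maybe no no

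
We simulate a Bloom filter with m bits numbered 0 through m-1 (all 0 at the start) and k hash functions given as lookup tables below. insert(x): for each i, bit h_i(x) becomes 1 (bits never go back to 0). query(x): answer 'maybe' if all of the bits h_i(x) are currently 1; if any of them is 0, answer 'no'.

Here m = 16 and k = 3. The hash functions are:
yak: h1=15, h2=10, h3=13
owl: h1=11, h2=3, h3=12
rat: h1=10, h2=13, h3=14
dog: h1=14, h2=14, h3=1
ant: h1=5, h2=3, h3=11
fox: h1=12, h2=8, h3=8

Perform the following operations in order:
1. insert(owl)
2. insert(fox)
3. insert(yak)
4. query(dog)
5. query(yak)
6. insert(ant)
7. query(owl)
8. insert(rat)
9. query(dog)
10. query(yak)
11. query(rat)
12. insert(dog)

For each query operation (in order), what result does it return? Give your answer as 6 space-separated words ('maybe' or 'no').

Start: bits=0000000000000000
Op 1: insert owl -> sets bits 3 11 12 -> bits=0001000000011000
Op 2: insert fox -> sets bits 8 12 -> bits=0001000010011000
Op 3: insert yak -> sets bits 10 13 15 -> bits=0001000010111101
Op 4: query dog -> checks bit1=0, bit14=0 (has a 0) -> no
Op 5: query yak -> checks bit10=1, bit13=1, bit15=1 (all 1) -> maybe
Op 6: insert ant -> sets bits 3 5 11 -> bits=0001010010111101
Op 7: query owl -> checks bit3=1, bit11=1, bit12=1 (all 1) -> maybe
Op 8: insert rat -> sets bits 10 13 14 -> bits=0001010010111111
Op 9: query dog -> checks bit1=0, bit14=1 (has a 0) -> no
Op 10: query yak -> checks bit10=1, bit13=1, bit15=1 (all 1) -> maybe
Op 11: query rat -> checks bit10=1, bit13=1, bit14=1 (all 1) -> maybe
Op 12: insert dog -> sets bits 1 14 -> bits=0101010010111111
Query results in order: no maybe maybe no maybe maybe

Answer: no maybe maybe no maybe maybe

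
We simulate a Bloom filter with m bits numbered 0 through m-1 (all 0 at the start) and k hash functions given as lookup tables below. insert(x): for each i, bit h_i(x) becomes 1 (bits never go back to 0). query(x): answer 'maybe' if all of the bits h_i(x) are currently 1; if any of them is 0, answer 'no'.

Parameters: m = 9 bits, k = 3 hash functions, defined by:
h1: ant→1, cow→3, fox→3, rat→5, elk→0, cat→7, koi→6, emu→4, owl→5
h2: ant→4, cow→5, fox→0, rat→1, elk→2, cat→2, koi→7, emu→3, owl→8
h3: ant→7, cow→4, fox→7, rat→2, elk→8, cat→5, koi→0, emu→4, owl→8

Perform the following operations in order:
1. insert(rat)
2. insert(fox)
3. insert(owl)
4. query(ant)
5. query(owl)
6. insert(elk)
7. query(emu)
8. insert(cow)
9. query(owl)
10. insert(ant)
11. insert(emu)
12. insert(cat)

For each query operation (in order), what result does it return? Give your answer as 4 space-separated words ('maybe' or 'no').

Start: bits=000000000
Op 1: insert rat -> sets bits 1 2 5 -> bits=011001000
Op 2: insert fox -> sets bits 0 3 7 -> bits=111101010
Op 3: insert owl -> sets bits 5 8 -> bits=111101011
Op 4: query ant -> checks bit1=1, bit4=0, bit7=1 (has a 0) -> no
Op 5: query owl -> checks bit5=1, bit8=1 (all 1) -> maybe
Op 6: insert elk -> sets bits 0 2 8 -> bits=111101011
Op 7: query emu -> checks bit3=1, bit4=0 (has a 0) -> no
Op 8: insert cow -> sets bits 3 4 5 -> bits=111111011
Op 9: query owl -> checks bit5=1, bit8=1 (all 1) -> maybe
Op 10: insert ant -> sets bits 1 4 7 -> bits=111111011
Op 11: insert emu -> sets bits 3 4 -> bits=111111011
Op 12: insert cat -> sets bits 2 5 7 -> bits=111111011
Query results in order: no maybe no maybe

Answer: no maybe no maybe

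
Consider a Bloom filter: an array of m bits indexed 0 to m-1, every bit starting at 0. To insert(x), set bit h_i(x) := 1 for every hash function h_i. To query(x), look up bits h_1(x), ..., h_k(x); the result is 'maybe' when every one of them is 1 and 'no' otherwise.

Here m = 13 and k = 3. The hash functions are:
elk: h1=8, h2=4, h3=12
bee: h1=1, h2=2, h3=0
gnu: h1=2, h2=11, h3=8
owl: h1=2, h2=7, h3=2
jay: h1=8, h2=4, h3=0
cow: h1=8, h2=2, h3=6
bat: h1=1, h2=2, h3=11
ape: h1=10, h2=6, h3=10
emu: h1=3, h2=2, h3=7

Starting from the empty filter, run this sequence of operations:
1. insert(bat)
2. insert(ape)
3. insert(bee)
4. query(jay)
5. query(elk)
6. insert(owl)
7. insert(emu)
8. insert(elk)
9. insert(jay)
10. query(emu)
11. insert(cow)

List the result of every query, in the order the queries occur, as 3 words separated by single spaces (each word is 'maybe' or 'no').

Answer: no no maybe

Derivation:
Start: bits=0000000000000
Op 1: insert bat -> sets bits 1 2 11 -> bits=0110000000010
Op 2: insert ape -> sets bits 6 10 -> bits=0110001000110
Op 3: insert bee -> sets bits 0 1 2 -> bits=1110001000110
Op 4: query jay -> checks bit0=1, bit4=0, bit8=0 (has a 0) -> no
Op 5: query elk -> checks bit4=0, bit8=0, bit12=0 (has a 0) -> no
Op 6: insert owl -> sets bits 2 7 -> bits=1110001100110
Op 7: insert emu -> sets bits 2 3 7 -> bits=1111001100110
Op 8: insert elk -> sets bits 4 8 12 -> bits=1111101110111
Op 9: insert jay -> sets bits 0 4 8 -> bits=1111101110111
Op 10: query emu -> checks bit2=1, bit3=1, bit7=1 (all 1) -> maybe
Op 11: insert cow -> sets bits 2 6 8 -> bits=1111101110111
Query results in order: no no maybe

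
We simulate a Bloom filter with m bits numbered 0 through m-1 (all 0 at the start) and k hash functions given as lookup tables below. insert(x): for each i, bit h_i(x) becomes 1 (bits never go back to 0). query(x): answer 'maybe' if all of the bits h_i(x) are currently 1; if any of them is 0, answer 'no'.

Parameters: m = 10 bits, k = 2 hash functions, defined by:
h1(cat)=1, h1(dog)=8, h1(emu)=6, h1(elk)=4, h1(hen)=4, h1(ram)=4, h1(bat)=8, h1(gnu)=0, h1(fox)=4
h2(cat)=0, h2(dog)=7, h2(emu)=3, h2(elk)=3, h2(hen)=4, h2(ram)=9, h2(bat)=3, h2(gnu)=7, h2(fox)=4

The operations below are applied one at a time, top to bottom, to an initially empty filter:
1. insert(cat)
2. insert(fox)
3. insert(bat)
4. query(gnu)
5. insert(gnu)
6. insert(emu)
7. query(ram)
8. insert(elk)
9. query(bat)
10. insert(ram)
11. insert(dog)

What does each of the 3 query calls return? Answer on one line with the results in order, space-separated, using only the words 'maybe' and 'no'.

Answer: no no maybe

Derivation:
Start: bits=0000000000
Op 1: insert cat -> sets bits 0 1 -> bits=1100000000
Op 2: insert fox -> sets bits 4 -> bits=1100100000
Op 3: insert bat -> sets bits 3 8 -> bits=1101100010
Op 4: query gnu -> checks bit0=1, bit7=0 (has a 0) -> no
Op 5: insert gnu -> sets bits 0 7 -> bits=1101100110
Op 6: insert emu -> sets bits 3 6 -> bits=1101101110
Op 7: query ram -> checks bit4=1, bit9=0 (has a 0) -> no
Op 8: insert elk -> sets bits 3 4 -> bits=1101101110
Op 9: query bat -> checks bit3=1, bit8=1 (all 1) -> maybe
Op 10: insert ram -> sets bits 4 9 -> bits=1101101111
Op 11: insert dog -> sets bits 7 8 -> bits=1101101111
Query results in order: no no maybe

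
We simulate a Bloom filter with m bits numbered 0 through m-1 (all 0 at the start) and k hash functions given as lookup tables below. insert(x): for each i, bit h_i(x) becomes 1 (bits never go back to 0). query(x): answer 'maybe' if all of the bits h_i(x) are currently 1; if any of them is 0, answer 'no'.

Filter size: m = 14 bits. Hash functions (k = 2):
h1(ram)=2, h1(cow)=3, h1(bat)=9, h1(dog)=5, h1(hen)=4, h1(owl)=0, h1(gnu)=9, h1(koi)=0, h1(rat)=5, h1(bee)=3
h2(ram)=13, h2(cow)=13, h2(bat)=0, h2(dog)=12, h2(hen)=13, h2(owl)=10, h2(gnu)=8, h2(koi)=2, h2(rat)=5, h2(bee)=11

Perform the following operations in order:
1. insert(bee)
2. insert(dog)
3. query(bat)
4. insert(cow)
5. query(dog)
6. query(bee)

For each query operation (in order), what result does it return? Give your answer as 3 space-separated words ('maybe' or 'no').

Answer: no maybe maybe

Derivation:
Start: bits=00000000000000
Op 1: insert bee -> sets bits 3 11 -> bits=00010000000100
Op 2: insert dog -> sets bits 5 12 -> bits=00010100000110
Op 3: query bat -> checks bit0=0, bit9=0 (has a 0) -> no
Op 4: insert cow -> sets bits 3 13 -> bits=00010100000111
Op 5: query dog -> checks bit5=1, bit12=1 (all 1) -> maybe
Op 6: query bee -> checks bit3=1, bit11=1 (all 1) -> maybe
Query results in order: no maybe maybe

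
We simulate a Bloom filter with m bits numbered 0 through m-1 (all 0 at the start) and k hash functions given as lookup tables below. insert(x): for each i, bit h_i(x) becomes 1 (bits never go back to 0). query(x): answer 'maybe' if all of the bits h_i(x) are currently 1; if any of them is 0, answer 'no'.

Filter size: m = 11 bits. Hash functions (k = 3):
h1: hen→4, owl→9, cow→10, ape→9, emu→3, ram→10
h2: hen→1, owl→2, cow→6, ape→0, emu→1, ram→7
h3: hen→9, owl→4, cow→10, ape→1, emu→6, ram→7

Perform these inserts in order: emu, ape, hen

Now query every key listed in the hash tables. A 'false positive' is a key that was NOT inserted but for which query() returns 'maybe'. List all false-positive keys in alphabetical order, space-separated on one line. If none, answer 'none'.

Answer: none

Derivation:
Start: bits=00000000000
After insert 'emu': sets bits 1 3 6 -> bits=01010010000
After insert 'ape': sets bits 0 1 9 -> bits=11010010010
After insert 'hen': sets bits 1 4 9 -> bits=11011010010
Not inserted: cow owl ram — query each against bits=11011010010:
query cow: checks bit6=1, bit10=0 (has a 0) -> no => not a false positive
query owl: checks bit2=0, bit4=1, bit9=1 (has a 0) -> no => not a false positive
query ram: checks bit7=0, bit10=0 (has a 0) -> no => not a false positive
False positives (alphabetical): none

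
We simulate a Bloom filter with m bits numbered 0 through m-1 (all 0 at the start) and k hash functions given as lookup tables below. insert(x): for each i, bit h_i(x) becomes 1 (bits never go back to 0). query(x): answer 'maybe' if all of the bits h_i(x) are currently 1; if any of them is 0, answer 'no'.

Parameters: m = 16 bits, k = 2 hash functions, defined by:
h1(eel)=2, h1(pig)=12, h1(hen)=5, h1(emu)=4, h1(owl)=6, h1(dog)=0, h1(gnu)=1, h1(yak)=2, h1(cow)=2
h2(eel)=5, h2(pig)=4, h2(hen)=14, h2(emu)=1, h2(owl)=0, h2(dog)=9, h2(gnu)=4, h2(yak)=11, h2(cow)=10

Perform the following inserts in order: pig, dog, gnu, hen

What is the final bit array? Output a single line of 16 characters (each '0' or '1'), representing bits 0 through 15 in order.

Answer: 1100110001001010

Derivation:
Start: bits=0000000000000000
After insert 'pig': sets bits 4 12 -> bits=0000100000001000
After insert 'dog': sets bits 0 9 -> bits=1000100001001000
After insert 'gnu': sets bits 1 4 -> bits=1100100001001000
After insert 'hen': sets bits 5 14 -> bits=1100110001001010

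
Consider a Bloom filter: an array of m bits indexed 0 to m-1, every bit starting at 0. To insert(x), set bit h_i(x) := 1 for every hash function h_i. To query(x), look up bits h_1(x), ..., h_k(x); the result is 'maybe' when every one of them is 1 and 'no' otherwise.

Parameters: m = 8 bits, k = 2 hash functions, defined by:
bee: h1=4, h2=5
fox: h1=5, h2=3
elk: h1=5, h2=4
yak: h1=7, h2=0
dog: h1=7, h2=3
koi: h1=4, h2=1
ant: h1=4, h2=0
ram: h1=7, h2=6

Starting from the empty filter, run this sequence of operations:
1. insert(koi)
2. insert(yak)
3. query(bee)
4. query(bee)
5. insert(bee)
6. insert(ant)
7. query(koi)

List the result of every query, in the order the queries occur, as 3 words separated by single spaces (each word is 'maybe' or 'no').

Start: bits=00000000
Op 1: insert koi -> sets bits 1 4 -> bits=01001000
Op 2: insert yak -> sets bits 0 7 -> bits=11001001
Op 3: query bee -> checks bit4=1, bit5=0 (has a 0) -> no
Op 4: query bee -> checks bit4=1, bit5=0 (has a 0) -> no
Op 5: insert bee -> sets bits 4 5 -> bits=11001101
Op 6: insert ant -> sets bits 0 4 -> bits=11001101
Op 7: query koi -> checks bit1=1, bit4=1 (all 1) -> maybe
Query results in order: no no maybe

Answer: no no maybe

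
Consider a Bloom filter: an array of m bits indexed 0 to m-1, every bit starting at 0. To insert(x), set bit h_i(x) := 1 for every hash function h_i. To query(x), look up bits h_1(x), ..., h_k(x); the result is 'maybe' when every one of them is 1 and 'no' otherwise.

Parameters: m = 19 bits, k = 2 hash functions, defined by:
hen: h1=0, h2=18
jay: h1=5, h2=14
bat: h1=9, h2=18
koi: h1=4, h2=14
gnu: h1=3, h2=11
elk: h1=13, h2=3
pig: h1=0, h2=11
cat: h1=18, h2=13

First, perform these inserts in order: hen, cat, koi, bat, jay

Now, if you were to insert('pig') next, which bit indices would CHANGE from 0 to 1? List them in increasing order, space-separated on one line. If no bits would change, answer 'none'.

Answer: 11

Derivation:
Start: bits=0000000000000000000
After insert 'hen': sets bits 0 18 -> bits=1000000000000000001
After insert 'cat': sets bits 13 18 -> bits=1000000000000100001
After insert 'koi': sets bits 4 14 -> bits=1000100000000110001
After insert 'bat': sets bits 9 18 -> bits=1000100001000110001
After insert 'jay': sets bits 5 14 -> bits=1000110001000110001
insert 'pig' would touch bits 0 11; currently bit0=1, bit11=0
Bits that are 0 among those (would change 0->1): 11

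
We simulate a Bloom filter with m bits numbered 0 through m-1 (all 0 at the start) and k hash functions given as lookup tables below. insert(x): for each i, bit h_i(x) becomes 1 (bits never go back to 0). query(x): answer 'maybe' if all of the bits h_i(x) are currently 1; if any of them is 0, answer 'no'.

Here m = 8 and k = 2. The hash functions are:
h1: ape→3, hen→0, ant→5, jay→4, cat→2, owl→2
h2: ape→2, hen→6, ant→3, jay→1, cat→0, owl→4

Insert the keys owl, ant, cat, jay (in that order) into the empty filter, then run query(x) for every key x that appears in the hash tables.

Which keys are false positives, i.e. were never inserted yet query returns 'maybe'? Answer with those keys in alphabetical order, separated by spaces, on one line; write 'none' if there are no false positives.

Answer: ape

Derivation:
Start: bits=00000000
After insert 'owl': sets bits 2 4 -> bits=00101000
After insert 'ant': sets bits 3 5 -> bits=00111100
After insert 'cat': sets bits 0 2 -> bits=10111100
After insert 'jay': sets bits 1 4 -> bits=11111100
Not inserted: ape hen — query each against bits=11111100:
query ape: checks bit2=1, bit3=1 (all 1) -> maybe => FALSE POSITIVE
query hen: checks bit0=1, bit6=0 (has a 0) -> no => not a false positive
False positives (alphabetical): ape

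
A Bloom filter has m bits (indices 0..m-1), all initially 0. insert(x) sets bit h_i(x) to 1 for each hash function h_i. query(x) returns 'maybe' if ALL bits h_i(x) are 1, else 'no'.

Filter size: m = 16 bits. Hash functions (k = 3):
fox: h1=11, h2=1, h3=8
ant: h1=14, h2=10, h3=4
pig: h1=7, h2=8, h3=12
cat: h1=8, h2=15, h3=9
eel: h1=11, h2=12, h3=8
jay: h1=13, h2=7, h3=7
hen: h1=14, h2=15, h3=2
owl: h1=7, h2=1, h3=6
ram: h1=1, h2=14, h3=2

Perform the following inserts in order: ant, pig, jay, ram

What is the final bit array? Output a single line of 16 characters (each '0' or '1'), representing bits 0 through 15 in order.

Answer: 0110100110101110

Derivation:
Start: bits=0000000000000000
After insert 'ant': sets bits 4 10 14 -> bits=0000100000100010
After insert 'pig': sets bits 7 8 12 -> bits=0000100110101010
After insert 'jay': sets bits 7 13 -> bits=0000100110101110
After insert 'ram': sets bits 1 2 14 -> bits=0110100110101110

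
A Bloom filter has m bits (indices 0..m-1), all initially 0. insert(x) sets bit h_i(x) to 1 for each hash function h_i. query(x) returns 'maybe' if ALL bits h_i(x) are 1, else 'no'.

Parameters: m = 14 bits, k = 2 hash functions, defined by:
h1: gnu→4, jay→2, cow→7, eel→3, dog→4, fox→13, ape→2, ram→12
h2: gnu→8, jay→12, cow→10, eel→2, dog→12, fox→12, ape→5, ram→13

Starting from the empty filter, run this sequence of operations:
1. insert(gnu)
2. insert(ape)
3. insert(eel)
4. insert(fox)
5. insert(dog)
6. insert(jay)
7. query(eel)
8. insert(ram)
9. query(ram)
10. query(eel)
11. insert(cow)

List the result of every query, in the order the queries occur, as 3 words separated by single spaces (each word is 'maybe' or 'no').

Answer: maybe maybe maybe

Derivation:
Start: bits=00000000000000
Op 1: insert gnu -> sets bits 4 8 -> bits=00001000100000
Op 2: insert ape -> sets bits 2 5 -> bits=00101100100000
Op 3: insert eel -> sets bits 2 3 -> bits=00111100100000
Op 4: insert fox -> sets bits 12 13 -> bits=00111100100011
Op 5: insert dog -> sets bits 4 12 -> bits=00111100100011
Op 6: insert jay -> sets bits 2 12 -> bits=00111100100011
Op 7: query eel -> checks bit2=1, bit3=1 (all 1) -> maybe
Op 8: insert ram -> sets bits 12 13 -> bits=00111100100011
Op 9: query ram -> checks bit12=1, bit13=1 (all 1) -> maybe
Op 10: query eel -> checks bit2=1, bit3=1 (all 1) -> maybe
Op 11: insert cow -> sets bits 7 10 -> bits=00111101101011
Query results in order: maybe maybe maybe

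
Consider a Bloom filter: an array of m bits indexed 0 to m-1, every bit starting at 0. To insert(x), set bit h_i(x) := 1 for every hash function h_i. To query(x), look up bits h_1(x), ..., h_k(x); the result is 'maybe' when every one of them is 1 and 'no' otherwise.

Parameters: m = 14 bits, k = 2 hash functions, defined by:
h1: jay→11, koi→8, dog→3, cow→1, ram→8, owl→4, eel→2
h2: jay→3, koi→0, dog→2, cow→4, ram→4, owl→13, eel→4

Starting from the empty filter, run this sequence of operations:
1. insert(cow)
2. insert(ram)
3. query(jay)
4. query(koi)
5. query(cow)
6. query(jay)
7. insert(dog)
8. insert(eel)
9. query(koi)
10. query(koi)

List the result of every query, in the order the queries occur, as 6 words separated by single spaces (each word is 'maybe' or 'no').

Answer: no no maybe no no no

Derivation:
Start: bits=00000000000000
Op 1: insert cow -> sets bits 1 4 -> bits=01001000000000
Op 2: insert ram -> sets bits 4 8 -> bits=01001000100000
Op 3: query jay -> checks bit3=0, bit11=0 (has a 0) -> no
Op 4: query koi -> checks bit0=0, bit8=1 (has a 0) -> no
Op 5: query cow -> checks bit1=1, bit4=1 (all 1) -> maybe
Op 6: query jay -> checks bit3=0, bit11=0 (has a 0) -> no
Op 7: insert dog -> sets bits 2 3 -> bits=01111000100000
Op 8: insert eel -> sets bits 2 4 -> bits=01111000100000
Op 9: query koi -> checks bit0=0, bit8=1 (has a 0) -> no
Op 10: query koi -> checks bit0=0, bit8=1 (has a 0) -> no
Query results in order: no no maybe no no no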